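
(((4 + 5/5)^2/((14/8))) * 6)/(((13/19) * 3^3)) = 3800/819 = 4.64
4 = 4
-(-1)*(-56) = -56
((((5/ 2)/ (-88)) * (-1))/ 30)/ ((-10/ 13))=-13/ 10560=-0.00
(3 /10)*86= 129 /5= 25.80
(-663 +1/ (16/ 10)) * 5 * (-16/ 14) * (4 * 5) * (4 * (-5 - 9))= -4239200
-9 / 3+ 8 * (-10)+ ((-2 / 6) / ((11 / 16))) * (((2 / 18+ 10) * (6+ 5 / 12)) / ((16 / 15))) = -12149 / 108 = -112.49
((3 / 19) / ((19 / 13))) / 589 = 39 / 212629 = 0.00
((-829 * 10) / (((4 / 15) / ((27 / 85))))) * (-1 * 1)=335745 / 34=9874.85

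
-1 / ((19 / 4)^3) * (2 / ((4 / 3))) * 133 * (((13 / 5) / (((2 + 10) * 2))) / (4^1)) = -91 / 1805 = -0.05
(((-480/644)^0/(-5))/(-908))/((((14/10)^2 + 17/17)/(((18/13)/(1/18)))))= 405/218374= 0.00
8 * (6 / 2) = 24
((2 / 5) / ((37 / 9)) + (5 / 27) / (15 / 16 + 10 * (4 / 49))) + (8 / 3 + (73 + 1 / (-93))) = 646049578 / 8516475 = 75.86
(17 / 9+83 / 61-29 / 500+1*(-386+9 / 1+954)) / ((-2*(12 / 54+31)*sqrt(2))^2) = 1433363211 / 19266484000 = 0.07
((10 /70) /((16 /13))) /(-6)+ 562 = 377651 /672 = 561.98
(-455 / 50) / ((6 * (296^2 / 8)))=-91 / 657120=-0.00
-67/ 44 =-1.52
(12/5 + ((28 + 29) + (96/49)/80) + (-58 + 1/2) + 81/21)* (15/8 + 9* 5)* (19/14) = 4037025/10976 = 367.80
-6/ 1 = -6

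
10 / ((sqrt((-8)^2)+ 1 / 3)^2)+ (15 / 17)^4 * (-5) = -30137247 / 10440125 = -2.89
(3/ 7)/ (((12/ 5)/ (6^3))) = 38.57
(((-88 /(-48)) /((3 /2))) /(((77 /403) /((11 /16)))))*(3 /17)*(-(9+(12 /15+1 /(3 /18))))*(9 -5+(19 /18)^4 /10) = -1516172527727 /29981145600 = -50.57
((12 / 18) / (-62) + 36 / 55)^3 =35708794757 / 133824895875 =0.27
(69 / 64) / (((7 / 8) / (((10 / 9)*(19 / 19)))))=115 / 84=1.37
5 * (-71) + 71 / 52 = -18389 / 52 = -353.63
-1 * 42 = -42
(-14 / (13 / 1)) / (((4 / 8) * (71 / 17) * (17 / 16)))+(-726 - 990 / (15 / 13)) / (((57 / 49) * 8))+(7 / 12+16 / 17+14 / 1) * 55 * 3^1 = 2851124753 / 1192516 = 2390.85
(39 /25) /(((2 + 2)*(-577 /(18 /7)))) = -351 /201950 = -0.00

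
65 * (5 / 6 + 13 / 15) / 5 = 221 / 10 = 22.10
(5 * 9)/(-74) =-45/74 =-0.61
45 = 45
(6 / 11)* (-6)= -36 / 11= -3.27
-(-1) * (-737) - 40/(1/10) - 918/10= -1228.80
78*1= 78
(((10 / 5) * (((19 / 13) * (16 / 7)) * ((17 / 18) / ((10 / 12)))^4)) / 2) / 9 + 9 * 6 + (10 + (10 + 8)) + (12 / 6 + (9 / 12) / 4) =56255391769 / 663390000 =84.80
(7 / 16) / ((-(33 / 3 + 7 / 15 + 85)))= -105 / 23152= -0.00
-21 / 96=-7 / 32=-0.22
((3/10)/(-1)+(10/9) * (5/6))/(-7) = -169/1890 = -0.09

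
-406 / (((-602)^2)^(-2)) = -53322683641696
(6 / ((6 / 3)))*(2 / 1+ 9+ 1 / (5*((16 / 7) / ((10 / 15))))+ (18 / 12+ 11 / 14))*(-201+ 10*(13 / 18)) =-2443562 / 315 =-7757.34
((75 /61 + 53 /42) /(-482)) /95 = -6383 /117313980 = -0.00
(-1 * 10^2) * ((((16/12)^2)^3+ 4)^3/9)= -34476702572800/3486784401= -9887.82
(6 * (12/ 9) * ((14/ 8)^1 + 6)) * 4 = 248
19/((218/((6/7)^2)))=342/5341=0.06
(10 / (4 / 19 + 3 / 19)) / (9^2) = 190 / 567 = 0.34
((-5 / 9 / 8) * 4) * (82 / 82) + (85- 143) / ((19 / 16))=-16799 / 342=-49.12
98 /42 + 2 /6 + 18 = 20.67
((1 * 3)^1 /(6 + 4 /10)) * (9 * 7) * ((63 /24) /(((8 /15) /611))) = 181879425 /2048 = 88808.31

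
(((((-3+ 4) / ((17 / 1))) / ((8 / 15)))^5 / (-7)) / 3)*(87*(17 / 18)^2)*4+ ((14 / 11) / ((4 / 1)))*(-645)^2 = 1640900366212575 / 12396167168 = 132371.59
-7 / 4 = -1.75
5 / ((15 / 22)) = 22 / 3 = 7.33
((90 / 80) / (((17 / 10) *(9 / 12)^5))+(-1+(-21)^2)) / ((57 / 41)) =8332840 / 26163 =318.50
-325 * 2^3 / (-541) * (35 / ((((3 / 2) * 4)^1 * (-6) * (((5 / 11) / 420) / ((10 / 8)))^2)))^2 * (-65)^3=-2402162802541455078125 / 1082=-2220113495879348501.04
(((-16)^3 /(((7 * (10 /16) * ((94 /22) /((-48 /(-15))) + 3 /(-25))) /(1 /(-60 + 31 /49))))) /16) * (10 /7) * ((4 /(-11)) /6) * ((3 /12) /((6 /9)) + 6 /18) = -0.05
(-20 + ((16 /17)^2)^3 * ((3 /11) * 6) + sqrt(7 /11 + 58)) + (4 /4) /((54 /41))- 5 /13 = -3445979267867 /186390307818 + sqrt(7095) /11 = -10.83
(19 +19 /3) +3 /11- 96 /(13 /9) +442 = 172091 /429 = 401.14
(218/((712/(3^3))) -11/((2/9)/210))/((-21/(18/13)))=11093031/16198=684.84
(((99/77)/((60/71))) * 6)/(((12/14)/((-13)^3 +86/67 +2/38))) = -29767602/1273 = -23383.82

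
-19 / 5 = -3.80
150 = 150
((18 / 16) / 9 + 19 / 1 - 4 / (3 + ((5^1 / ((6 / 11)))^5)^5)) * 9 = 44463247311251725331425852249461580263738872343 / 258319519600590996841980307551979856984708024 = 172.12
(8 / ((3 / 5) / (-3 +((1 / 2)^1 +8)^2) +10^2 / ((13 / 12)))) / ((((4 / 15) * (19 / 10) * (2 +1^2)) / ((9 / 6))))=450125 / 5263494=0.09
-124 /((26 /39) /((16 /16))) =-186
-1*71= -71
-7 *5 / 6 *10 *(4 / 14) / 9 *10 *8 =-4000 / 27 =-148.15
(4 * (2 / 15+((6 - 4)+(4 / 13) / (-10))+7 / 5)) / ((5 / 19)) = 51908 / 975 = 53.24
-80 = -80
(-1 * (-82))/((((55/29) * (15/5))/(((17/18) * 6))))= 40426/495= 81.67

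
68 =68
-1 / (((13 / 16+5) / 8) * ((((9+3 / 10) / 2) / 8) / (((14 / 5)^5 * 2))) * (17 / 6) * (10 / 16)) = -70493667328 / 153159375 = -460.26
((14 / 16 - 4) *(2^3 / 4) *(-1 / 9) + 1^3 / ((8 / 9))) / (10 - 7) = 131 / 216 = 0.61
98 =98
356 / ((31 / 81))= 930.19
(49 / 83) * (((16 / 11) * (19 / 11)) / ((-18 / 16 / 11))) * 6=-238336 / 2739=-87.02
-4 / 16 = -1 / 4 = -0.25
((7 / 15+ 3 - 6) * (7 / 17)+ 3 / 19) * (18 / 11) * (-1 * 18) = 463212 / 17765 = 26.07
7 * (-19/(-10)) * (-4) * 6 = -1596/5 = -319.20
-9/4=-2.25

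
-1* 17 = -17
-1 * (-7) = 7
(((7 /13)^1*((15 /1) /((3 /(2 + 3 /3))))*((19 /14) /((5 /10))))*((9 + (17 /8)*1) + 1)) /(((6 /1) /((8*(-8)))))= -36860 /13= -2835.38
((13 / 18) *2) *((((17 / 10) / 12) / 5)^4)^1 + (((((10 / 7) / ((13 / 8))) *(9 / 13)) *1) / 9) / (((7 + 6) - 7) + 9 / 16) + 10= 96689125791286213 / 9658958400000000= 10.01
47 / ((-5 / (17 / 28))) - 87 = -12979 / 140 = -92.71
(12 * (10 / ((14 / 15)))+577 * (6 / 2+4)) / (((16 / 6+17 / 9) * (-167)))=-5.48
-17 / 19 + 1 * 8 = 135 / 19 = 7.11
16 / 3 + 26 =94 / 3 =31.33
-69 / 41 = -1.68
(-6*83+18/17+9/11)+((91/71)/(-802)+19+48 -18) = -4761051521/10648154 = -447.12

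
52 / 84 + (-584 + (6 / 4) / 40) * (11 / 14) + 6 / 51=-26166157 / 57120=-458.09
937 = 937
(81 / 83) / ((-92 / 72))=-1458 / 1909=-0.76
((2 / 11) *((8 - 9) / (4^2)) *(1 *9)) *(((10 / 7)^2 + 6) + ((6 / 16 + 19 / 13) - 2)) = -361287 / 448448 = -0.81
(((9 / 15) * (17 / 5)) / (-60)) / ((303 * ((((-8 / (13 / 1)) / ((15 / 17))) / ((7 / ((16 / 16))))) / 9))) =819 / 80800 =0.01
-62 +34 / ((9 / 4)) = -422 / 9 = -46.89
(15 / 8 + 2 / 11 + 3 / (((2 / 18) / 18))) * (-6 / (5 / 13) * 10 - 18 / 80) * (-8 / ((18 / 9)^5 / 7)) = 1878718107 / 14080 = 133431.68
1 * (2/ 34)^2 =1/ 289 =0.00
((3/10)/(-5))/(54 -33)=-1/350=-0.00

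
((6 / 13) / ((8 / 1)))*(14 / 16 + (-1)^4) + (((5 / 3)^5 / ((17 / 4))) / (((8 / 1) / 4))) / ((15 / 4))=2637685 / 5155488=0.51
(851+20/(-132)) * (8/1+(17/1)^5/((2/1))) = 6644532349/11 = 604048395.36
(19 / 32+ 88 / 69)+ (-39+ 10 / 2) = -70945 / 2208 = -32.13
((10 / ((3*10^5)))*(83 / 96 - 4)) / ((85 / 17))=-301 / 14400000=-0.00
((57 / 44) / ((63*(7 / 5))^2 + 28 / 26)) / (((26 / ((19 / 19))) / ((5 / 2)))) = 7125 / 445034128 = 0.00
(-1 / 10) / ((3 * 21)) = -1 / 630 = -0.00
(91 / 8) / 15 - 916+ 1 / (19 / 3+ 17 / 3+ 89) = -11092609 / 12120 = -915.23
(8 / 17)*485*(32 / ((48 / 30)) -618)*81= -187939440 / 17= -11055261.18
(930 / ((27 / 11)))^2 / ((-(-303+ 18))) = 2325620 / 4617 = 503.71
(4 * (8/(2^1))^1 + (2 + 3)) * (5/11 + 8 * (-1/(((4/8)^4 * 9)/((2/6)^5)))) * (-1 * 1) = -66689/8019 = -8.32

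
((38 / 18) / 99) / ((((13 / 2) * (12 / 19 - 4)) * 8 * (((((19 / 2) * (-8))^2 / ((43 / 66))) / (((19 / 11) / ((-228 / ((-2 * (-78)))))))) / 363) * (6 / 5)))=215 / 43794432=0.00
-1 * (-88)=88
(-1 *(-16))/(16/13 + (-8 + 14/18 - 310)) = -1872/36971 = -0.05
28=28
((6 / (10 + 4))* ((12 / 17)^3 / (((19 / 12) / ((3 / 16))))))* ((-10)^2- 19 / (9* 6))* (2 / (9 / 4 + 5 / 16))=37193472 / 26790589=1.39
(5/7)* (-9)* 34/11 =-1530/77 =-19.87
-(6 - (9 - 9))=-6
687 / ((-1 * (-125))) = 687 / 125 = 5.50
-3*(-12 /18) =2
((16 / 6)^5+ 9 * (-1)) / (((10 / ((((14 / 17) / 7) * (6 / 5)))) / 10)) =122324 / 6885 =17.77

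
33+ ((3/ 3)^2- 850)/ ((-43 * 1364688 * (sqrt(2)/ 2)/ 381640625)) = 33+ 108004296875 * sqrt(2)/ 19560528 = 7841.64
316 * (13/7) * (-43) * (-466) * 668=54987157472/7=7855308210.29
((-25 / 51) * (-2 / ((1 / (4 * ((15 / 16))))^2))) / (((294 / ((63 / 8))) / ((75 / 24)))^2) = 10546875 / 109182976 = 0.10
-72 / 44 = -18 / 11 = -1.64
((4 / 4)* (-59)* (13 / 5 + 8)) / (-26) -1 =2997 / 130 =23.05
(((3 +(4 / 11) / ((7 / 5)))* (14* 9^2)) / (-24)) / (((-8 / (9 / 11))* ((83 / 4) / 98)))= 2988657 / 40172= 74.40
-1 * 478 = -478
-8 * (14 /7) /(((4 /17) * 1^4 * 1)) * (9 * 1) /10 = -306 /5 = -61.20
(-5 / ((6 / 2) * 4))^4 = 625 / 20736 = 0.03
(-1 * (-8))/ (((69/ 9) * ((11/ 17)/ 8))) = 12.90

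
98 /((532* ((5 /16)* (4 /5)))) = 0.74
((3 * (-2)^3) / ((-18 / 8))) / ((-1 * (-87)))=32 / 261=0.12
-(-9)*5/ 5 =9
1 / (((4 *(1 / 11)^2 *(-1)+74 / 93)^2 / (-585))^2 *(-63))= -609736927794406580025 / 37971004020069232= -16057.96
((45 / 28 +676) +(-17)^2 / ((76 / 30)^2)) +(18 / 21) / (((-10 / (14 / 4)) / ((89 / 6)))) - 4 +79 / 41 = 1483890817 / 2072140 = 716.12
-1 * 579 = -579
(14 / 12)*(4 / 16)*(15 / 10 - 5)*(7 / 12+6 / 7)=-1.47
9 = 9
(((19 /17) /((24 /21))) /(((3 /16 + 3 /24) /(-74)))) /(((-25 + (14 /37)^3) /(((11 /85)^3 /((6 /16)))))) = 965147935136 /17989013983125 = 0.05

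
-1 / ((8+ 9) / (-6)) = 6 / 17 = 0.35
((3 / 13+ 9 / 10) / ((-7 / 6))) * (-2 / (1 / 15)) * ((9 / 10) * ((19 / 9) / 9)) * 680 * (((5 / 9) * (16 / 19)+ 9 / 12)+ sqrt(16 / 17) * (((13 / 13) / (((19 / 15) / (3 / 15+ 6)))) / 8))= 7812 * sqrt(17) / 13+ 198254 / 39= 7561.11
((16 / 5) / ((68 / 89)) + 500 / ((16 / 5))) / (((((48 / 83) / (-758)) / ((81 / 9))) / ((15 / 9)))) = -3154315.98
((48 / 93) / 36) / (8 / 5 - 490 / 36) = -40 / 33511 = -0.00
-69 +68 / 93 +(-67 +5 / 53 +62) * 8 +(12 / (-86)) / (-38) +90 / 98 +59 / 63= -62544703316 / 591967971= -105.66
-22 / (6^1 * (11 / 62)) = -62 / 3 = -20.67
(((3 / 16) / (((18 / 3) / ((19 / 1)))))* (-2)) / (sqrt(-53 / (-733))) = -19* sqrt(38849) / 848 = -4.42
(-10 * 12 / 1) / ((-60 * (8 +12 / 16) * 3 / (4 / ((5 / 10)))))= 0.61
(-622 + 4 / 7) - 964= -11098 / 7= -1585.43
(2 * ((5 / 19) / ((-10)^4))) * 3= 3 / 19000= 0.00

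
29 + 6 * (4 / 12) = 31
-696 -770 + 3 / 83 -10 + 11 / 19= -2326682 / 1577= -1475.38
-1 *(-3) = 3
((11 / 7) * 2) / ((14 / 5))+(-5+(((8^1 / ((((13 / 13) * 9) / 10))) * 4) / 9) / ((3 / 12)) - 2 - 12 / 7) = 32588 / 3969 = 8.21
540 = 540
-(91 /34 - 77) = 2527 /34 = 74.32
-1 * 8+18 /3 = -2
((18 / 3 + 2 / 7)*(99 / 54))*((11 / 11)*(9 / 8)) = 363 / 28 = 12.96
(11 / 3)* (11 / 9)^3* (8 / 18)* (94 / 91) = 5505016 / 1791153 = 3.07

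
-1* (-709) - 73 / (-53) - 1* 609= 101.38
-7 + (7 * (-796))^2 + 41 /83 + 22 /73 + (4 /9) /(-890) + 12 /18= 753399991464722 /24266295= 31047178.46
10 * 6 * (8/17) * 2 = 960/17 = 56.47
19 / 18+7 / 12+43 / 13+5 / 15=5.28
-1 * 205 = -205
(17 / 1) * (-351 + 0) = -5967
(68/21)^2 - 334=-142670/441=-323.51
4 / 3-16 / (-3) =20 / 3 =6.67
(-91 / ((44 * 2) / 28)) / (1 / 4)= -1274 / 11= -115.82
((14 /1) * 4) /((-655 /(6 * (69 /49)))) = -3312 /4585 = -0.72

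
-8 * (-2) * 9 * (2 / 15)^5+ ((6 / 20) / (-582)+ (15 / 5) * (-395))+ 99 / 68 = -329341797049 / 278268750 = -1183.54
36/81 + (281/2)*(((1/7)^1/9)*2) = 103/21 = 4.90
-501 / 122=-4.11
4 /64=1 /16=0.06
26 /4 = 13 /2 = 6.50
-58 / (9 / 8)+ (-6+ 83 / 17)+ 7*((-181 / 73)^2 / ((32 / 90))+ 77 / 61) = 61429669247 / 795768912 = 77.20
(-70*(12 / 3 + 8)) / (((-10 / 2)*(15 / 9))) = 504 / 5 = 100.80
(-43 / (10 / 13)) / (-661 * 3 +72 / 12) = 559 / 19770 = 0.03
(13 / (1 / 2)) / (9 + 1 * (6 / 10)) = 65 / 24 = 2.71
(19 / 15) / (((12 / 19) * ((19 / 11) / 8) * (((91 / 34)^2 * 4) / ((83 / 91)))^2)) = 240507238642 / 25554116341845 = 0.01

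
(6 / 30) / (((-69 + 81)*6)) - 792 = -285119 / 360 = -792.00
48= 48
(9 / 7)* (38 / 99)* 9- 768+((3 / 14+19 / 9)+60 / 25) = -5258713 / 6930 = -758.83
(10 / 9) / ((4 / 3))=5 / 6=0.83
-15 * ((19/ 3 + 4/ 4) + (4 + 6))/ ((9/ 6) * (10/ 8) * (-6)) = 208/ 9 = 23.11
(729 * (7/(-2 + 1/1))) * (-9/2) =45927/2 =22963.50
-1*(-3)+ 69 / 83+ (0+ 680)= 56758 / 83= 683.83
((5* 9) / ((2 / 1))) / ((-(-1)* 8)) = 45 / 16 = 2.81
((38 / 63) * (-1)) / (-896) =19 / 28224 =0.00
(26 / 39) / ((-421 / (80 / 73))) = -160 / 92199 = -0.00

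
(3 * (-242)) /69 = -242 /23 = -10.52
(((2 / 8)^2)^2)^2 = 0.00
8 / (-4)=-2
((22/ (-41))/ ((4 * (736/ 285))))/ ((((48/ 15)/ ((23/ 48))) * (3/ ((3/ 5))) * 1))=-1045/ 671744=-0.00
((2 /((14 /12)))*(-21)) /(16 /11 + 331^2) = -132 /401729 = -0.00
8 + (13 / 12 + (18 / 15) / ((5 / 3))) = 2941 / 300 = 9.80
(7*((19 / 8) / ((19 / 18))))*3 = 189 / 4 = 47.25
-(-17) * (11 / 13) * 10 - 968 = -10714 / 13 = -824.15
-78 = -78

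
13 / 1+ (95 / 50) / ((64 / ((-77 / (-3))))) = 26423 / 1920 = 13.76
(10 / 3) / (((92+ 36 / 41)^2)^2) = 14128805 / 315412585119744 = 0.00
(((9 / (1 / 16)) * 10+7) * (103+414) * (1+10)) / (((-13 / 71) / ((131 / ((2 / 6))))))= -229616270367 / 13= -17662790028.23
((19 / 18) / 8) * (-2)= -19 / 72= -0.26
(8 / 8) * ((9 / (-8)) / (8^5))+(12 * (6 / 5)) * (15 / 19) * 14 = 792723285 / 4980736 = 159.16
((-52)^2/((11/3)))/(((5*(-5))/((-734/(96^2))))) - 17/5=-27737/26400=-1.05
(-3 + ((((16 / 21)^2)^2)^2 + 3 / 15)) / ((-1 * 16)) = 254022597287 / 1512914374440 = 0.17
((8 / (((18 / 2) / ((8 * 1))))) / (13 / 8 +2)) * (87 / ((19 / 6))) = 1024 / 19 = 53.89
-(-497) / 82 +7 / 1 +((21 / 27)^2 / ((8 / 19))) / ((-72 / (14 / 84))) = 149867557 / 11477376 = 13.06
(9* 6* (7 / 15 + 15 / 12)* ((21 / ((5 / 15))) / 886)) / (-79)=-58401 / 699940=-0.08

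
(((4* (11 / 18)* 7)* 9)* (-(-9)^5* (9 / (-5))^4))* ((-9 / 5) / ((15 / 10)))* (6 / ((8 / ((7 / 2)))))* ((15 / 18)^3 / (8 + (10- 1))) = -69606547857 / 6800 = -10236257.04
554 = 554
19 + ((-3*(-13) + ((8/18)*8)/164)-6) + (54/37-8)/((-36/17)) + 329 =10488515/27306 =384.11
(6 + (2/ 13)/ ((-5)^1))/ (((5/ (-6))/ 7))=-16296/ 325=-50.14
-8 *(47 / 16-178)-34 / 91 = 254823 / 182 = 1400.13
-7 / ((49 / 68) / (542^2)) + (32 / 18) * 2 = -179783344 / 63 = -2853703.87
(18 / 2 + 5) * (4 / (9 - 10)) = -56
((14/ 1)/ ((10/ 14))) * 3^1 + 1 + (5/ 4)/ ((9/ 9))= 1221/ 20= 61.05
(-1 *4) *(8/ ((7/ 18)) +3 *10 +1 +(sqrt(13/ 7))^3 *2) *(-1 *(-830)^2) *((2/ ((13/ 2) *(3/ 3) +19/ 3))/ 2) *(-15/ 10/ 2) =-9120290.22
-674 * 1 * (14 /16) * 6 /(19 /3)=-21231 /38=-558.71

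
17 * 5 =85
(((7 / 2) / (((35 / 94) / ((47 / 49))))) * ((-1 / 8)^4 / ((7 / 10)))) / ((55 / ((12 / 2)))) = 6627 / 19317760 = 0.00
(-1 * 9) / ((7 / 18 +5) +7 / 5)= -1.33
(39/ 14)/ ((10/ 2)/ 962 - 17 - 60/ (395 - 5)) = -481/ 2961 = -0.16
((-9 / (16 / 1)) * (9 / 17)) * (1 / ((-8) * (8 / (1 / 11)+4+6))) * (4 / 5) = 81 / 266560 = 0.00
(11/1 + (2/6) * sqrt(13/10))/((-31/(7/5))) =-77/155-7 * sqrt(130)/4650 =-0.51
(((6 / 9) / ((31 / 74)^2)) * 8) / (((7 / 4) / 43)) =15069952 / 20181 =746.74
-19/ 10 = -1.90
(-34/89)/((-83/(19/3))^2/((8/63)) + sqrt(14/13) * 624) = -6088002192/16613198456711 + 4537255936 * sqrt(182)/348877167590931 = -0.00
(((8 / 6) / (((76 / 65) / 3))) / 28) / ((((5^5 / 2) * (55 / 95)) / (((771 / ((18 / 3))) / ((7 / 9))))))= 30069 / 1347500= 0.02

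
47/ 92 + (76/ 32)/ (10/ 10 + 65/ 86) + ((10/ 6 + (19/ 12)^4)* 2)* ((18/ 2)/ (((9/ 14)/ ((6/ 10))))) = 4064340071/ 30006720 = 135.45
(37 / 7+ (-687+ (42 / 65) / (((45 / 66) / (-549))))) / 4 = -683636 / 2275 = -300.50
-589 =-589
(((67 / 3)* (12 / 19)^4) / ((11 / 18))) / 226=0.03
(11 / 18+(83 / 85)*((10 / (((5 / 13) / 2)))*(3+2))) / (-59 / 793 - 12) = -2470195 / 117198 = -21.08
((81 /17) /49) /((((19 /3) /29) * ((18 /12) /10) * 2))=23490 /15827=1.48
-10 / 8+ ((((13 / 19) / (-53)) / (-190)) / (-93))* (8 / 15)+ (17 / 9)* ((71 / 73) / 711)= -34561391802349 / 27706376762100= -1.25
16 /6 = 8 /3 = 2.67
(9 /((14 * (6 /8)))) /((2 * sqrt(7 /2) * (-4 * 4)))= -3 * sqrt(14) /784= -0.01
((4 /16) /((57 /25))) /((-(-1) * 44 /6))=25 /1672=0.01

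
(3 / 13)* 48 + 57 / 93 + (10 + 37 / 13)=9888 / 403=24.54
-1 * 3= -3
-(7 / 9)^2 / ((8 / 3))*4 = -49 / 54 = -0.91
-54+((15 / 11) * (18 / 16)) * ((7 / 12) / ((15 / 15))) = -53.11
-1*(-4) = 4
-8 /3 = -2.67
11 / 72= 0.15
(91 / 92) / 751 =91 / 69092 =0.00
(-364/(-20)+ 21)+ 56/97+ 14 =26082/485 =53.78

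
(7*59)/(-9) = -413/9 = -45.89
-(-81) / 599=81 / 599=0.14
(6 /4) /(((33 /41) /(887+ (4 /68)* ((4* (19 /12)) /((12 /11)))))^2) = 495737928719929 /271918944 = 1823109.20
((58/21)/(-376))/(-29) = 1/3948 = 0.00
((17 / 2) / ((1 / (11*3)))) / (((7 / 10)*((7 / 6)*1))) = 16830 / 49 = 343.47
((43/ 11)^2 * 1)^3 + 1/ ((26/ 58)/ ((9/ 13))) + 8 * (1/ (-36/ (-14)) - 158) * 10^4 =-33965590490725682/ 2694544281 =-12605319.10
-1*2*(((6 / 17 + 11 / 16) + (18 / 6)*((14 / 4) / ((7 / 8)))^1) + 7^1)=-5451 / 136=-40.08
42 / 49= 6 / 7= 0.86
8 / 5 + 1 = 13 / 5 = 2.60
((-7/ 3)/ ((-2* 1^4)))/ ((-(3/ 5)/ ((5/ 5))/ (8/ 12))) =-35/ 27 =-1.30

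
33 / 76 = 0.43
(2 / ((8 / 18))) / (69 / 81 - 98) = -243 / 5246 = -0.05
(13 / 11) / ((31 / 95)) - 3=212 / 341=0.62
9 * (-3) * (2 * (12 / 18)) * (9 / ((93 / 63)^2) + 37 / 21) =-1426872 / 6727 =-212.11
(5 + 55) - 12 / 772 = 11577 / 193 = 59.98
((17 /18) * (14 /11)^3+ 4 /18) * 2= 17324 /3993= 4.34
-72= -72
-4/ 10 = -2/ 5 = -0.40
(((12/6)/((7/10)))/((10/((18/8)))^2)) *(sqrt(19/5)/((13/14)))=81 *sqrt(95)/2600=0.30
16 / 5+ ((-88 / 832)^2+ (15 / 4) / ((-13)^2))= 174861 / 54080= 3.23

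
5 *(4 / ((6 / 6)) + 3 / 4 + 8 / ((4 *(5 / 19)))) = 247 / 4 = 61.75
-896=-896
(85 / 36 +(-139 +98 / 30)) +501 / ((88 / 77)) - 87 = 78481 / 360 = 218.00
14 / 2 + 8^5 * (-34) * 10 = -11141113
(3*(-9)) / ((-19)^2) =-27 / 361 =-0.07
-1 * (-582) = 582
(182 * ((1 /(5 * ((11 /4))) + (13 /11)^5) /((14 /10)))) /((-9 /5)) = -171.76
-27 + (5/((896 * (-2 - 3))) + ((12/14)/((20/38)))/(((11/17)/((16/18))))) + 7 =-2626213/147840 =-17.76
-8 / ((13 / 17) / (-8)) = 1088 / 13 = 83.69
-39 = -39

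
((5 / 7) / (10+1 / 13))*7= 65 / 131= 0.50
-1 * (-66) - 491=-425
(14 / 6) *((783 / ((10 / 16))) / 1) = 14616 / 5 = 2923.20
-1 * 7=-7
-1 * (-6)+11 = 17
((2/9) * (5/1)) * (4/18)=0.25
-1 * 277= -277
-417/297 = -139/99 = -1.40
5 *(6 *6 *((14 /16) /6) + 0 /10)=105 /4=26.25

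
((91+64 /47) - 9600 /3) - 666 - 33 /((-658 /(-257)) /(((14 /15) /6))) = -5323657 /1410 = -3775.64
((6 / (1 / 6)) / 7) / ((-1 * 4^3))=-9 / 112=-0.08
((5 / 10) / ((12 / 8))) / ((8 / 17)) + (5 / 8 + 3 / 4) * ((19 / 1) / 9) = 65 / 18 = 3.61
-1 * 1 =-1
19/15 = 1.27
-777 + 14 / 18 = -6986 / 9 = -776.22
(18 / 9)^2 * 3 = 12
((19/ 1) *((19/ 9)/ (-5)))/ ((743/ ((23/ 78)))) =-0.00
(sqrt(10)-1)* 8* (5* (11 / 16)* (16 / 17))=55.96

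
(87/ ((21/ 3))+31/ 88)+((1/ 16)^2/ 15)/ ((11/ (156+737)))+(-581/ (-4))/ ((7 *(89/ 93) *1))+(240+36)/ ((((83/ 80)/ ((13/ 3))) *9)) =1065252016571/ 6552564480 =162.57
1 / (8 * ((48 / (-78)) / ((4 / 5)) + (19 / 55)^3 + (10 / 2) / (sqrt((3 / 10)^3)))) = 91951907565375 / 935070121814239976 + 350852119921875 * sqrt(30) / 467535060907119988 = 0.00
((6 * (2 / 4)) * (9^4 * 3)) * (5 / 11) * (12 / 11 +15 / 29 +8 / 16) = 397104525 / 7018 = 56583.72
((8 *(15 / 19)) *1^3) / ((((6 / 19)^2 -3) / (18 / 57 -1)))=520 / 349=1.49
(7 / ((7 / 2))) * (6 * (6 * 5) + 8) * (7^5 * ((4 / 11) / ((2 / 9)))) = 113749776 / 11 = 10340888.73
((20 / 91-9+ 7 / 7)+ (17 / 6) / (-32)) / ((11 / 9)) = -412449 / 64064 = -6.44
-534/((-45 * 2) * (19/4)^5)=91136/37141485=0.00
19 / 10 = 1.90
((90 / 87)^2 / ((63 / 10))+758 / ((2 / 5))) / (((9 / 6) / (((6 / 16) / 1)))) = 11156865 / 23548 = 473.79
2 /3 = 0.67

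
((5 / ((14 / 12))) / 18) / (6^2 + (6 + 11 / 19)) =95 / 16989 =0.01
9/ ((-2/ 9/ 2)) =-81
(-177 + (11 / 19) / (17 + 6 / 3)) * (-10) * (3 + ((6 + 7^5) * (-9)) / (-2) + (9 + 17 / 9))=435096561290 / 3249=133917070.26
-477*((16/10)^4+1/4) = -8113293/2500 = -3245.32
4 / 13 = 0.31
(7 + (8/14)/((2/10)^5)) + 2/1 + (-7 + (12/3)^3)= 1851.71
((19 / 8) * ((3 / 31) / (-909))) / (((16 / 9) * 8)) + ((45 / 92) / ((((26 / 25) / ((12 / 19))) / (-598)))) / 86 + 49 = 122941148183 / 2619419648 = 46.93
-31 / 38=-0.82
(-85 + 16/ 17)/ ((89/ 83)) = -118607/ 1513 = -78.39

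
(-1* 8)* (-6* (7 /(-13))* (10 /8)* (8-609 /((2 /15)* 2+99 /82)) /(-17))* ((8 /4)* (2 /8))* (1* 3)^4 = -254999340 /8177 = -31184.95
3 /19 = 0.16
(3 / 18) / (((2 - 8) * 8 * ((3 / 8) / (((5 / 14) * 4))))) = -5 / 378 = -0.01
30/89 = 0.34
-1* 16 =-16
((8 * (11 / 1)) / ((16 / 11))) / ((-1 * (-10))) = 121 / 20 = 6.05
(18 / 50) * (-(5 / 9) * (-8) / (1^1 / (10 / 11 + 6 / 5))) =928 / 275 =3.37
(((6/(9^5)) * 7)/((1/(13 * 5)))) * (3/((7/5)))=650/6561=0.10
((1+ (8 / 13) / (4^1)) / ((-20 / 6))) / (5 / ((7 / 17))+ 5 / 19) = -399 / 14300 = -0.03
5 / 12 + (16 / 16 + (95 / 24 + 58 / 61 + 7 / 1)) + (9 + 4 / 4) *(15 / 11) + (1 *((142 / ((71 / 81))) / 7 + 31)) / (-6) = 2022157 / 112728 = 17.94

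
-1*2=-2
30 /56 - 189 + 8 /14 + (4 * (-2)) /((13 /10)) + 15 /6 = -69723 /364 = -191.55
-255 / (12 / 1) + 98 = 76.75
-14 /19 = -0.74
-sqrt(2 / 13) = -sqrt(26) / 13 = -0.39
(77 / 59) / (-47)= -77 / 2773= -0.03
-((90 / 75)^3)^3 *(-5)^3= 10077696 / 15625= 644.97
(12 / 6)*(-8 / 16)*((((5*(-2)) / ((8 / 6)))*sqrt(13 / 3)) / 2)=7.81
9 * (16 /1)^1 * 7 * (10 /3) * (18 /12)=5040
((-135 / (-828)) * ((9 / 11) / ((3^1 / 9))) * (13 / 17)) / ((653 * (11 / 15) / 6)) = 0.00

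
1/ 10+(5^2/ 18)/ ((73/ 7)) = 766/ 3285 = 0.23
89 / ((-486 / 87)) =-2581 / 162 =-15.93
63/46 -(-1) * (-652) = -29929/46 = -650.63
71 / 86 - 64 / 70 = -267 / 3010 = -0.09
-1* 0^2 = 0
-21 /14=-3 /2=-1.50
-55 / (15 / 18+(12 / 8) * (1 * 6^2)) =-330 / 329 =-1.00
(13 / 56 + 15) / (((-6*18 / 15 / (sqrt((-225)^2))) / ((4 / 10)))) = -21325 / 112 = -190.40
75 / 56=1.34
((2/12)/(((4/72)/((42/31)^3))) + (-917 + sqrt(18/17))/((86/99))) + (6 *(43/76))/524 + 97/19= -26605470909239/25507530856 + 297 *sqrt(34)/1462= -1041.86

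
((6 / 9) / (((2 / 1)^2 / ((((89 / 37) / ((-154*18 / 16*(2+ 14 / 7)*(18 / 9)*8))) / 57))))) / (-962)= 89 / 134975865024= 0.00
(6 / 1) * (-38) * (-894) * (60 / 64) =382185 / 2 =191092.50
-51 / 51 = -1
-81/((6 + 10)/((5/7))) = -405/112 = -3.62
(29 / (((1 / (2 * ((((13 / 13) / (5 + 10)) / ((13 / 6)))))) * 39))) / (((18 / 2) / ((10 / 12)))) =58 / 13689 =0.00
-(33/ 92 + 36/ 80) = -93/ 115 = -0.81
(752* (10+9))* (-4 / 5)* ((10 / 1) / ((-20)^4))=-0.71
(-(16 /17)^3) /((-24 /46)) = 23552 /14739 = 1.60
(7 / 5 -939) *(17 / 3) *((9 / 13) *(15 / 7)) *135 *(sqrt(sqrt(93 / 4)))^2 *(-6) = 290491920 *sqrt(93) / 91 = 30784644.23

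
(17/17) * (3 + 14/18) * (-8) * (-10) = 2720/9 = 302.22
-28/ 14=-2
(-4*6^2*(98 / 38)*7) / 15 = -16464 / 95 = -173.31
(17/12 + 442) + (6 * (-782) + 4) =-50935/12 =-4244.58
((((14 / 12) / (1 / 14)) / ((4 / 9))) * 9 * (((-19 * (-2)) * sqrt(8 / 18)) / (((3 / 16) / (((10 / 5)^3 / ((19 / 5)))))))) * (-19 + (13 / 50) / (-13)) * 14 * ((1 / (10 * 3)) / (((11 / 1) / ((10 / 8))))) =-5219088 / 55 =-94892.51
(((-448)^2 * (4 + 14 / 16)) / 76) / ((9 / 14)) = 1141504 / 57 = 20026.39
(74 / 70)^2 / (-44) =-1369 / 53900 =-0.03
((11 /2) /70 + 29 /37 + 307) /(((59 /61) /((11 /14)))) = 1070061817 /4278680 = 250.09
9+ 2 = 11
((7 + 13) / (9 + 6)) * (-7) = -28 / 3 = -9.33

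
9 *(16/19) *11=1584/19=83.37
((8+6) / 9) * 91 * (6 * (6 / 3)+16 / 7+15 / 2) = 27755 / 9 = 3083.89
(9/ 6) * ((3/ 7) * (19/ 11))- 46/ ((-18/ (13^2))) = 600137/ 1386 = 433.00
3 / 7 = 0.43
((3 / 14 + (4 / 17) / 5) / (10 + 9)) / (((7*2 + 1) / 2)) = 311 / 169575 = 0.00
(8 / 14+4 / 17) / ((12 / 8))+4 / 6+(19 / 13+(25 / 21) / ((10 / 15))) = 5903 / 1326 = 4.45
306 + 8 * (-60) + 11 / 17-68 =-4103 / 17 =-241.35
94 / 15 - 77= -1061 / 15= -70.73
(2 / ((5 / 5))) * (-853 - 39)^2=1591328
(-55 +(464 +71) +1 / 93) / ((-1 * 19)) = -44641 / 1767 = -25.26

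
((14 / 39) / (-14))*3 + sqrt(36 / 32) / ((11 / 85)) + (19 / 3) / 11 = 214 / 429 + 255*sqrt(2) / 44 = 8.69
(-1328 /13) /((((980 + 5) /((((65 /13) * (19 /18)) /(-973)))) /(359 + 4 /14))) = 31729240 /156986739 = 0.20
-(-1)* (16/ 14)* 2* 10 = 22.86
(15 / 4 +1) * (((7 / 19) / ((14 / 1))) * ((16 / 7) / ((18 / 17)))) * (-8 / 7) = -136 / 441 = -0.31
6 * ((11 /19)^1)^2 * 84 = 60984 /361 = 168.93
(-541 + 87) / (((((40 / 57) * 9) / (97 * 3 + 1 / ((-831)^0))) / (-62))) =19520638 / 15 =1301375.87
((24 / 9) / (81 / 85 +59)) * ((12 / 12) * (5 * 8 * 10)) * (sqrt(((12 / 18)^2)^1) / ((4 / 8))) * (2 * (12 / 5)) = 217600 / 1911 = 113.87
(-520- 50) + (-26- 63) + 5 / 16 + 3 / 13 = -136959 / 208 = -658.46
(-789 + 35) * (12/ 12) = -754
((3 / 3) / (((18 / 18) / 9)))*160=1440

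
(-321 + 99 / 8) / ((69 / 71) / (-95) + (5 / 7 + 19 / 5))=-116573835 / 1701272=-68.52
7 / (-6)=-7 / 6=-1.17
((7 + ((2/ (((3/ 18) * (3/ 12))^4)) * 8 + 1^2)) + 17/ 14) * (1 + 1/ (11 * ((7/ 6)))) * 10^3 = 3084195049500/ 539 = 5722068737.48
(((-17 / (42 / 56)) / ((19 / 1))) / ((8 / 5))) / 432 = -85 / 49248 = -0.00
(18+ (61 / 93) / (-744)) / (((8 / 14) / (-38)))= -165637535 / 138384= -1196.94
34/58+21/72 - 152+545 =274139/696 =393.88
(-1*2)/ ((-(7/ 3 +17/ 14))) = 84/ 149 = 0.56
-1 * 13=-13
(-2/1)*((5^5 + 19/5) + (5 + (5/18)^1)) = -282067/45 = -6268.16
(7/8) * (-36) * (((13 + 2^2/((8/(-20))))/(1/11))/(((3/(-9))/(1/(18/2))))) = 693/2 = 346.50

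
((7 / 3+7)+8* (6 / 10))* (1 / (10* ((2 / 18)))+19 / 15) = 1378 / 45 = 30.62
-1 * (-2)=2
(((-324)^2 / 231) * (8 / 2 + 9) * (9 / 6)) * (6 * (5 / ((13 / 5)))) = 102249.35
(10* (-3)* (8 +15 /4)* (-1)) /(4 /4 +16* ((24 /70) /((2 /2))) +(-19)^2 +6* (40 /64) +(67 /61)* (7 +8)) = 3010350 /3311053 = 0.91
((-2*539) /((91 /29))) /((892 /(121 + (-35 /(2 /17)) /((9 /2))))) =-42427 /2007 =-21.14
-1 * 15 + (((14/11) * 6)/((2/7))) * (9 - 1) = 2187/11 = 198.82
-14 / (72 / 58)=-203 / 18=-11.28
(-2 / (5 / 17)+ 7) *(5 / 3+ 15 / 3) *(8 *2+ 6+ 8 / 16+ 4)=106 / 3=35.33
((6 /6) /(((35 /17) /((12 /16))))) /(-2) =-51 /280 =-0.18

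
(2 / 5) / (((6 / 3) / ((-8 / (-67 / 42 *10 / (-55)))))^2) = 1707552 / 22445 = 76.08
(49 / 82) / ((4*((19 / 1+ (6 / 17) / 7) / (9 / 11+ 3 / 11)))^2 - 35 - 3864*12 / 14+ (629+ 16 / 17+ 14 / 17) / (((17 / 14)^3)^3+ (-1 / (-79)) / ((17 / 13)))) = 332092732457095726221 / 912507753752098398775420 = 0.00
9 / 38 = 0.24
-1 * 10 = -10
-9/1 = -9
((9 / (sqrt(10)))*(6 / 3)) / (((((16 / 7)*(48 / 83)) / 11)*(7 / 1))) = 2739*sqrt(10) / 1280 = 6.77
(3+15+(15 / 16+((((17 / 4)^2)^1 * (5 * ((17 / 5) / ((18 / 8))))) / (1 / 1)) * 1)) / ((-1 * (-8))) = 22379 / 1152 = 19.43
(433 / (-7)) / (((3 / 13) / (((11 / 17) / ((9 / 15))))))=-309595 / 1071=-289.07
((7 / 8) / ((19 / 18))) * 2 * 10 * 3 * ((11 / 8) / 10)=2079 / 304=6.84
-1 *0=0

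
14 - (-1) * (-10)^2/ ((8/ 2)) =39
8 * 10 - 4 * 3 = 68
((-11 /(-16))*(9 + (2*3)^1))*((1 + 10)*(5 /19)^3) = 2.07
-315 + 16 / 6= -937 / 3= -312.33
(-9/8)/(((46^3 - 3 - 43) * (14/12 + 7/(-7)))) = -3/43240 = -0.00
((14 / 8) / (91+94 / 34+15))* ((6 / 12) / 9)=119 / 133128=0.00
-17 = -17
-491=-491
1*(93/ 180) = 31/ 60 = 0.52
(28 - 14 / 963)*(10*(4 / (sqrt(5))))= 215600*sqrt(5) / 963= 500.62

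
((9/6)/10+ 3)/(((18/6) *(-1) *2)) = -21/40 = -0.52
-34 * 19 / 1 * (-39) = 25194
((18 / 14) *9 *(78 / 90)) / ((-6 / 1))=-117 / 70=-1.67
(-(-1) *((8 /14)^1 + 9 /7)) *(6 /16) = 39 /56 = 0.70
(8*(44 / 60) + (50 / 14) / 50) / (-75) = -1247 / 15750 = -0.08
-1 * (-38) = 38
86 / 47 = 1.83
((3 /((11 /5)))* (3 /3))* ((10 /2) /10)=15 /22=0.68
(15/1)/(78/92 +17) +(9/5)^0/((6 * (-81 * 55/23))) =18424817/21945330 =0.84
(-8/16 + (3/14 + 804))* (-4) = -22504/7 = -3214.86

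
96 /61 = 1.57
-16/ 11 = -1.45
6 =6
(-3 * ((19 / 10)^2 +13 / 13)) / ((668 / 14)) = -9681 / 33400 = -0.29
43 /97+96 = 9355 /97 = 96.44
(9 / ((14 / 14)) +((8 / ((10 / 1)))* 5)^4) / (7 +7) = 265 / 14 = 18.93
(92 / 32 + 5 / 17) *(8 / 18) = 431 / 306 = 1.41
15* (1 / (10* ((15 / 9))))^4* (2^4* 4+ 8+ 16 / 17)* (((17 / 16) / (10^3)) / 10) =7533 / 5000000000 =0.00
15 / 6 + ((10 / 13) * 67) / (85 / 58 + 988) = 3808005 / 1492114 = 2.55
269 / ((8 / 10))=1345 / 4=336.25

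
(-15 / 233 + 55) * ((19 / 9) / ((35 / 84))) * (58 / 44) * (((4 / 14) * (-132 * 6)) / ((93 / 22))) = -19640.32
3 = 3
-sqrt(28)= -2* sqrt(7)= -5.29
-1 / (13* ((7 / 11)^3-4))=1331 / 64753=0.02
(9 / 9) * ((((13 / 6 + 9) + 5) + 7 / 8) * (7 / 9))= 13.25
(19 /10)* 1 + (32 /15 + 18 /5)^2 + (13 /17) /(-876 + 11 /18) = 4191240943 /120541050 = 34.77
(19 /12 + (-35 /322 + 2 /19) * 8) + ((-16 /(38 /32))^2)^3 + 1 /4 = 38843558510399293 /6492331578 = 5982990.55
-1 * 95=-95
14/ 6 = 7/ 3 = 2.33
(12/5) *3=36/5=7.20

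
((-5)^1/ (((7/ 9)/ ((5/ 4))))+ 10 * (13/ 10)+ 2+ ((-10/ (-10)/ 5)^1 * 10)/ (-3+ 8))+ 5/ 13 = 14103/ 1820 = 7.75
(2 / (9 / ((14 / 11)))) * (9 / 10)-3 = -151 / 55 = -2.75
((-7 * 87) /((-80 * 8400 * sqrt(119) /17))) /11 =29 * sqrt(119) /2464000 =0.00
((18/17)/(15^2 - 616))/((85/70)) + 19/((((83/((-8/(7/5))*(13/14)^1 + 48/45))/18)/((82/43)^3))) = -22132295114930508/182693940710155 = -121.14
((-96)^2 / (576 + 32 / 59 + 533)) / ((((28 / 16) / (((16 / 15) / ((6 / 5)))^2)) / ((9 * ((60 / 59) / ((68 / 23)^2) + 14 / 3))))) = 64137527296 / 397294947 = 161.44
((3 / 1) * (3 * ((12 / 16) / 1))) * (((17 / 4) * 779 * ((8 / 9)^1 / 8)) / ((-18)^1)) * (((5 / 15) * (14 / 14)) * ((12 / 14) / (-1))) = 13243 / 336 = 39.41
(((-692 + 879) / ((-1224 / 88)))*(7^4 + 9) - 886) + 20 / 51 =-5092868 / 153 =-33286.72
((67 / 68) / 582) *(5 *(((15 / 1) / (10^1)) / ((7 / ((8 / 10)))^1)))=67 / 46172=0.00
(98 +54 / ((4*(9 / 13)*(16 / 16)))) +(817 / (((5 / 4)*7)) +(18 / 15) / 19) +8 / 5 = 212.53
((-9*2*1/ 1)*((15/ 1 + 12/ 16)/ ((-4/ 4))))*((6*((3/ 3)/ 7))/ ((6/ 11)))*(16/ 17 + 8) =67716/ 17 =3983.29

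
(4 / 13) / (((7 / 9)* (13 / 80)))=2880 / 1183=2.43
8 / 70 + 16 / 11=604 / 385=1.57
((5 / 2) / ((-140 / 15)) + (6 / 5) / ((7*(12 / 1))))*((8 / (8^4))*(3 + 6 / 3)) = -71 / 28672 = -0.00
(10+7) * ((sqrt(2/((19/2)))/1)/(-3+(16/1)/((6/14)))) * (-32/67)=-3264 * sqrt(19)/131119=-0.11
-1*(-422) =422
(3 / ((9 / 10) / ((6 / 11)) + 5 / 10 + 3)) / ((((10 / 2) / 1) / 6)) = 72 / 103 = 0.70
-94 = -94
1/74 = 0.01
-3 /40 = -0.08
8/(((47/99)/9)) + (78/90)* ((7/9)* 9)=111197/705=157.73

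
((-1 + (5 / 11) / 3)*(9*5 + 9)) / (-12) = 42 / 11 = 3.82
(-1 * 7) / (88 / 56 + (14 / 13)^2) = -8281 / 3231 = -2.56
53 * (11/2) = 583/2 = 291.50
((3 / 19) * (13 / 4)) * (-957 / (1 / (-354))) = 6606171 / 38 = 173846.61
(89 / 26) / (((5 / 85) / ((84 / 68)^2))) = 39249 / 442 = 88.80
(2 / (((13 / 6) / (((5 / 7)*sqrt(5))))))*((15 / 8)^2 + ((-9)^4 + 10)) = 6311535*sqrt(5) / 1456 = 9693.01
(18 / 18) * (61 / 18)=3.39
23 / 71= 0.32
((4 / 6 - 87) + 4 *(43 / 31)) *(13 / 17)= -97669 / 1581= -61.78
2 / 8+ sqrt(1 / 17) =sqrt(17) / 17+ 1 / 4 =0.49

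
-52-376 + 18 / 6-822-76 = -1323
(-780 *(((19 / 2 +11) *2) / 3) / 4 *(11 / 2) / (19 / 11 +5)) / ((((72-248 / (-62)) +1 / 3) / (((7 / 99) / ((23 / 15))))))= -1.32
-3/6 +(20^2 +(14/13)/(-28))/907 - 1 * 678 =-7994994/11791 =-678.06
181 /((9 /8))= 1448 /9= 160.89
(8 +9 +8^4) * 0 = 0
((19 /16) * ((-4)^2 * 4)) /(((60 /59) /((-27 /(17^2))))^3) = -2844704529 /48275138000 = -0.06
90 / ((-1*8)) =-45 / 4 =-11.25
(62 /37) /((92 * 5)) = 31 /8510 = 0.00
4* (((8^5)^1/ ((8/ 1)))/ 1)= 16384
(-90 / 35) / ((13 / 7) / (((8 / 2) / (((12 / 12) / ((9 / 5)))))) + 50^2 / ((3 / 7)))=-648 / 1470065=-0.00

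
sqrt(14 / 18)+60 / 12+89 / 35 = sqrt(7) / 3+264 / 35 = 8.42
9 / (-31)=-9 / 31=-0.29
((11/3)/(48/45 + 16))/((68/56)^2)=2695/18496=0.15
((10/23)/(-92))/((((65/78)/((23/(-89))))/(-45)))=-135/2047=-0.07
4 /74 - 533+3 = -19608 /37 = -529.95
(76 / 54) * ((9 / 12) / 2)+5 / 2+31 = 1225 / 36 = 34.03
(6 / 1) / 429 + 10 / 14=729 / 1001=0.73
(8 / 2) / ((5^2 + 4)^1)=4 / 29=0.14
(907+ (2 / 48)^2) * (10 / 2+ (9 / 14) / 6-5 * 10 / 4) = -12015959 / 1792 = -6705.33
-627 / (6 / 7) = -1463 / 2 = -731.50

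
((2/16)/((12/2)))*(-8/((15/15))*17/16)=-17/96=-0.18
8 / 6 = 4 / 3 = 1.33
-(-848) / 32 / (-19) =-53 / 38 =-1.39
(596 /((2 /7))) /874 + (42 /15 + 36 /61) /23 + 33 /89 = 34459134 /11862365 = 2.90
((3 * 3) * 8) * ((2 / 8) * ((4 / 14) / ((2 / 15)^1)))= 270 / 7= 38.57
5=5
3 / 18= 1 / 6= 0.17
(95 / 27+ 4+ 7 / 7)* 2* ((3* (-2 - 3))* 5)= -11500 / 9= -1277.78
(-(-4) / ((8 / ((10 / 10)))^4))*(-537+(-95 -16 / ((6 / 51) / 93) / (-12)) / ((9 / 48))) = 13733 / 3072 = 4.47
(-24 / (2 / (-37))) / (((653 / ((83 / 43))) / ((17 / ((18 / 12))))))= 417656 / 28079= 14.87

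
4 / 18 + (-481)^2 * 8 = 16657994 / 9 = 1850888.22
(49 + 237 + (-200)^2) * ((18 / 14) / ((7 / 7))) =362574 / 7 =51796.29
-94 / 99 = -0.95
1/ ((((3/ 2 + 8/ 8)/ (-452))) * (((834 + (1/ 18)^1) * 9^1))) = -1808/ 75065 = -0.02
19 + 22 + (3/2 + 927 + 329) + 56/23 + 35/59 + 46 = 3657191/2714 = 1347.53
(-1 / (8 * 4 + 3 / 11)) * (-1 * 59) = 649 / 355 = 1.83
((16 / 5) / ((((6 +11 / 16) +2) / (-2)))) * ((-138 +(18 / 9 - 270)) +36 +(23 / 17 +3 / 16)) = 3207072 / 11815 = 271.44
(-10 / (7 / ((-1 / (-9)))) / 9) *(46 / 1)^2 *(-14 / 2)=21160 / 81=261.23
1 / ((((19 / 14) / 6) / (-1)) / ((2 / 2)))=-84 / 19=-4.42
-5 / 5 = -1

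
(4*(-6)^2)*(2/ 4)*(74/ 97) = 54.93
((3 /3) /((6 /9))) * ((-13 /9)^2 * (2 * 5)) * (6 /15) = 338 /27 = 12.52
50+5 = 55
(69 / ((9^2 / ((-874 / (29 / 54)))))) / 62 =-20102 / 899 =-22.36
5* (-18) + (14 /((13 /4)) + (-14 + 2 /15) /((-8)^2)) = -67009 /780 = -85.91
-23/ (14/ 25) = -575/ 14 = -41.07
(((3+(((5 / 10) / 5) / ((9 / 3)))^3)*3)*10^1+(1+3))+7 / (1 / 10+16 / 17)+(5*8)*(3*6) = 43580459 / 53100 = 820.72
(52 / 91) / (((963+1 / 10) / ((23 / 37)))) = 920 / 2494429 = 0.00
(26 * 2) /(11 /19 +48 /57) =988 /27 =36.59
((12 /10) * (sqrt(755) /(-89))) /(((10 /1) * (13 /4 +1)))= -12 * sqrt(755) /37825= -0.01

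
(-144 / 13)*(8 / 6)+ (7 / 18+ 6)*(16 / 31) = -41608 / 3627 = -11.47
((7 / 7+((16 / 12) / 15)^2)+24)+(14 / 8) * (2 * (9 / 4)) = 532703 / 16200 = 32.88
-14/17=-0.82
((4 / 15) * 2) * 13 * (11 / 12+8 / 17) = 9.62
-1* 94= -94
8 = 8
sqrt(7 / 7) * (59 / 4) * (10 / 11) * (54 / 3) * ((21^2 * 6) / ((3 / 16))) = 37467360 / 11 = 3406123.64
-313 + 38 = -275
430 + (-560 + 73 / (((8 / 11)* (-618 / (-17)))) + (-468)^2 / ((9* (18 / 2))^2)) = -12528671 / 133488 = -93.86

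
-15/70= -3/14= -0.21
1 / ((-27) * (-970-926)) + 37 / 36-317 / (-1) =16280479 / 51192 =318.03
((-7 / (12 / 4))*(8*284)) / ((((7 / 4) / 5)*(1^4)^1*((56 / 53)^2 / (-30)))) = 19943900 / 49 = 407018.37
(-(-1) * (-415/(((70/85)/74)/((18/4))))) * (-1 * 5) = 839041.07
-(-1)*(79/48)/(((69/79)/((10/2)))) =31205/3312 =9.42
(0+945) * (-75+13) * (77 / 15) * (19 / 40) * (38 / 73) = -74366.49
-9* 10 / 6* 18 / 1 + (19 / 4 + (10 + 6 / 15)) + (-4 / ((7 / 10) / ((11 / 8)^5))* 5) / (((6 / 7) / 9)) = -70832781 / 40960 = -1729.32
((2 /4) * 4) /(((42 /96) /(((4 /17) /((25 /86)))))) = 11008 /2975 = 3.70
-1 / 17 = -0.06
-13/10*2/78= -1/30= -0.03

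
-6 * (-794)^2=-3782616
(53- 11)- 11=31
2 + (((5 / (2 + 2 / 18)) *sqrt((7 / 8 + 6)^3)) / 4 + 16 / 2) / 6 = 5.11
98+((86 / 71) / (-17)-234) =-164238 / 1207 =-136.07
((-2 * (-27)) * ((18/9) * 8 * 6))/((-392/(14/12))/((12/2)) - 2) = -2592/29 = -89.38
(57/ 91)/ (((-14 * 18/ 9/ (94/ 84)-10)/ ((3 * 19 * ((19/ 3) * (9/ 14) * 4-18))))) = 916218/ 524251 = 1.75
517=517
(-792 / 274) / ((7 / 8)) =-3168 / 959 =-3.30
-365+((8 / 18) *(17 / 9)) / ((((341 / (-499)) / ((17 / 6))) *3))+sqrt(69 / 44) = -91023407 / 248589+sqrt(759) / 22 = -364.91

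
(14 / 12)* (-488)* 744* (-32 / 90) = 6777344 / 45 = 150607.64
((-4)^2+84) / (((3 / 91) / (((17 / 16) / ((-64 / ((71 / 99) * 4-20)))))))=2049775 / 2376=862.70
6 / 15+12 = 12.40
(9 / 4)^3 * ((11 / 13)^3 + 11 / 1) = 9294021 / 70304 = 132.20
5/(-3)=-5/3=-1.67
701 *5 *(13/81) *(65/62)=2961725/5022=589.75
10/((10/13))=13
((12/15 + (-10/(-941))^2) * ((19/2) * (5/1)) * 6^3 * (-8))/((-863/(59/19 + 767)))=44783494244352/764170103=58604.09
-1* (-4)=4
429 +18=447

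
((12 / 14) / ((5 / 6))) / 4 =9 / 35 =0.26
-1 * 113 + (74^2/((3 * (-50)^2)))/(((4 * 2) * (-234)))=-396631369/3510000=-113.00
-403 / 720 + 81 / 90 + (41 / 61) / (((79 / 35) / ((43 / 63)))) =377171 / 693936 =0.54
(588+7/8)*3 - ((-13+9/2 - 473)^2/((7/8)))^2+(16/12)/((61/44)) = -5036237536415213/71736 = -70205162490.45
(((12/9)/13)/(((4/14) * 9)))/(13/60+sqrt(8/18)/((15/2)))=56/429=0.13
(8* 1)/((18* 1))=4/9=0.44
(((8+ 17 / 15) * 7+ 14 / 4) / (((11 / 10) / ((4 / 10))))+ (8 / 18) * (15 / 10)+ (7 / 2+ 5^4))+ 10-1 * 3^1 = 218027 / 330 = 660.69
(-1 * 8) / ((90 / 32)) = -128 / 45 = -2.84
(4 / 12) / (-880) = -1 / 2640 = -0.00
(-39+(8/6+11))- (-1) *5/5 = -77/3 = -25.67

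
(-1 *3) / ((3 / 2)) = -2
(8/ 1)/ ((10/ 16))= 12.80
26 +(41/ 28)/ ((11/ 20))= 2207/ 77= 28.66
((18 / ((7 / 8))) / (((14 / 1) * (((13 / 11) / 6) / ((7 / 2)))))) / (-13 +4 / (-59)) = -46728 / 23387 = -2.00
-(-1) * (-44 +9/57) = -833/19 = -43.84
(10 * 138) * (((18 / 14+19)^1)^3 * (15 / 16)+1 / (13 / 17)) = 48164971830 / 4459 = 10801742.95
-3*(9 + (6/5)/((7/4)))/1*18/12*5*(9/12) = -9153/56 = -163.45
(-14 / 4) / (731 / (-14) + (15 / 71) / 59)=205261 / 3061949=0.07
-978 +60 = -918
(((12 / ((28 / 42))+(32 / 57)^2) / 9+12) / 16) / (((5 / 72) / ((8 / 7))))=1641592 / 113715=14.44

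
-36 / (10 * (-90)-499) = 36 / 1399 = 0.03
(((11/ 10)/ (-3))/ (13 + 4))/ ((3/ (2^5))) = -176/ 765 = -0.23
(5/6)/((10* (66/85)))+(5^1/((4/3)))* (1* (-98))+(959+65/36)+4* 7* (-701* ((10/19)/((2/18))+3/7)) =-100793.32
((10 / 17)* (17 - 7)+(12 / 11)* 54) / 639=12116 / 119493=0.10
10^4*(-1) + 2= -9998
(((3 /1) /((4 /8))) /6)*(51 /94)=51 /94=0.54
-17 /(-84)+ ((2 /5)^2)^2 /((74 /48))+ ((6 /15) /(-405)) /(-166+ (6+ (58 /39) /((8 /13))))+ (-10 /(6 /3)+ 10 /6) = -102958258561 /33059407500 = -3.11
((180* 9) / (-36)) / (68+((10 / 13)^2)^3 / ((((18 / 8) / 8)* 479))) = -936376811955 / 1415001404732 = -0.66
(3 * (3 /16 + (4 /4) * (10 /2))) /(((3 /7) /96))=3486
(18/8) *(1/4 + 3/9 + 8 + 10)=669/16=41.81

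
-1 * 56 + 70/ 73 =-4018/ 73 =-55.04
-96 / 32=-3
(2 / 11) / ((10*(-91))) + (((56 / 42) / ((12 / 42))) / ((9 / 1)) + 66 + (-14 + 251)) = 41015948 / 135135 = 303.52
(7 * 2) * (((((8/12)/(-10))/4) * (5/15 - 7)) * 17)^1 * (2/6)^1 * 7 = 1666/27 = 61.70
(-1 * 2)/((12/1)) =-1/6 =-0.17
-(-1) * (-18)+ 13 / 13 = -17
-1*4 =-4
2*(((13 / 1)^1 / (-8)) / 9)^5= -371293 / 967458816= -0.00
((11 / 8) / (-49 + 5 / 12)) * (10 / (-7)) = 15 / 371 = 0.04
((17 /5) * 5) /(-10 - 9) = -17 /19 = -0.89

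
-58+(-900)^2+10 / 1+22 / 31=25108534 / 31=809952.71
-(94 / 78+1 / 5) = -274 / 195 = -1.41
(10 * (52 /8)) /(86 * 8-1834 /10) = 325 /2523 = 0.13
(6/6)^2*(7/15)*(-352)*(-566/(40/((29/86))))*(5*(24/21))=4478.86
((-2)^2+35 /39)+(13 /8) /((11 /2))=8911 /1716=5.19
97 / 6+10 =157 / 6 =26.17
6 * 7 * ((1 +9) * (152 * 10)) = 638400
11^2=121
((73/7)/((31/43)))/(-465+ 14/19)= -0.03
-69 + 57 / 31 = -2082 / 31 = -67.16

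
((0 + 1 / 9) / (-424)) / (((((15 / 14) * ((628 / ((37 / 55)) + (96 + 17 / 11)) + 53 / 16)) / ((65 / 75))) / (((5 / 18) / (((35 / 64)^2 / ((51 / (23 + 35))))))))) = -0.00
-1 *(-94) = 94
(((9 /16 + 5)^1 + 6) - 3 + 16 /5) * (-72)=-8469 /10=-846.90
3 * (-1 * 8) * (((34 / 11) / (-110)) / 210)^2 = -578 / 1345141875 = -0.00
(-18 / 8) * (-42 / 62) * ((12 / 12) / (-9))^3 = -7 / 3348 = -0.00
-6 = -6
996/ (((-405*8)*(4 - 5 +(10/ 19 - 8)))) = 1577/ 43470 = 0.04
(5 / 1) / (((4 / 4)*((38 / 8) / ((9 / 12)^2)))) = 45 / 76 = 0.59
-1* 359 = -359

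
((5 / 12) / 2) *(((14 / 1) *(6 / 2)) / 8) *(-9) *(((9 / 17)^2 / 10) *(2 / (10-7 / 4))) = -1701 / 25432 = -0.07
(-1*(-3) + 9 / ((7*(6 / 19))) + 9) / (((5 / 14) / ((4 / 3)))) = 60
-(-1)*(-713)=-713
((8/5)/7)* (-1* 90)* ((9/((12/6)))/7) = -648/49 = -13.22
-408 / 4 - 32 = -134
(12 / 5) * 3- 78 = -354 / 5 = -70.80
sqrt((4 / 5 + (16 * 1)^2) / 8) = sqrt(3210) / 10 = 5.67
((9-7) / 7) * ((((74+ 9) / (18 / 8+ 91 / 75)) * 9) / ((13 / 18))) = 8067600 / 94549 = 85.33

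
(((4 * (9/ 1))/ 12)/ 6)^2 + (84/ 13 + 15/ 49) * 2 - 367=-899991/ 2548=-353.21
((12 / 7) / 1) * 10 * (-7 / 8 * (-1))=15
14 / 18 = 7 / 9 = 0.78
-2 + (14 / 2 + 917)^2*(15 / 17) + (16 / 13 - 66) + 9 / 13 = 166471717 / 221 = 753265.69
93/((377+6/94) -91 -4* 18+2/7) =10199/23507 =0.43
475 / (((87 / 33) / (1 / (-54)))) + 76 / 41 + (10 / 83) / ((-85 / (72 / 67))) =-9010018897 / 6069842622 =-1.48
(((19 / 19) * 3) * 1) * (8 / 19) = 24 / 19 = 1.26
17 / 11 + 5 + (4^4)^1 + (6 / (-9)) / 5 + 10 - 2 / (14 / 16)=311996 / 1155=270.13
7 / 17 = 0.41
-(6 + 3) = -9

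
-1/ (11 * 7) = -1/ 77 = -0.01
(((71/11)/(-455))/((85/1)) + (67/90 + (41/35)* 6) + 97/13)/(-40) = -116659607/306306000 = -0.38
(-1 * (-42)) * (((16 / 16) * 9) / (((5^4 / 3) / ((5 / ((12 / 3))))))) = 567 / 250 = 2.27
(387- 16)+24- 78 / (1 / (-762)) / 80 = 22759 / 20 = 1137.95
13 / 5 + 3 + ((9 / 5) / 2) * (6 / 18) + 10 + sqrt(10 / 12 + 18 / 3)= sqrt(246) / 6 + 159 / 10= 18.51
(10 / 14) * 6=30 / 7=4.29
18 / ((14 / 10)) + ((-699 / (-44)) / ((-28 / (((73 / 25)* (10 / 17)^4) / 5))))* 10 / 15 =82515700 / 6431117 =12.83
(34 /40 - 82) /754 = -0.11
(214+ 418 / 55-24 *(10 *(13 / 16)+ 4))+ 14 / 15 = -1027 / 15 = -68.47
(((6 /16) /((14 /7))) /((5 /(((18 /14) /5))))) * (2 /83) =27 /116200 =0.00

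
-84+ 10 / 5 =-82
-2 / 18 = -1 / 9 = -0.11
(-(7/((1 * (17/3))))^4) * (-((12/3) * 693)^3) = 49597658187.36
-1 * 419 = -419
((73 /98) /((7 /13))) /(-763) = -949 /523418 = -0.00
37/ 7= 5.29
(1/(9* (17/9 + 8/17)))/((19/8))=0.02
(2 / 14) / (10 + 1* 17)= 1 / 189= 0.01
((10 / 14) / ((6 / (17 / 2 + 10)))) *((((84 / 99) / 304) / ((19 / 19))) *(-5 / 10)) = -185 / 60192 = -0.00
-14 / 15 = -0.93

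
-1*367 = -367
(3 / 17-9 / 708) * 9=5913 / 4012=1.47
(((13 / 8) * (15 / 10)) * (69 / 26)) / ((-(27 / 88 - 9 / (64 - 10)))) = -6831 / 148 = -46.16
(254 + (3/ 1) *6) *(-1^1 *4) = -1088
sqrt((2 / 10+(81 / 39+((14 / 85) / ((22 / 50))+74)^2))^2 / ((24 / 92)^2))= 144650284078 / 6818955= 21212.97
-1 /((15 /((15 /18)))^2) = -0.00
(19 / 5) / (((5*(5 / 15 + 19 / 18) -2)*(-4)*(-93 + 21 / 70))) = 19 / 9167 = 0.00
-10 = -10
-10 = -10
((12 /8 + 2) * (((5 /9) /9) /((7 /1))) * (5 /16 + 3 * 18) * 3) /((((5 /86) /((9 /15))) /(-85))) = -635239 /144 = -4411.38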